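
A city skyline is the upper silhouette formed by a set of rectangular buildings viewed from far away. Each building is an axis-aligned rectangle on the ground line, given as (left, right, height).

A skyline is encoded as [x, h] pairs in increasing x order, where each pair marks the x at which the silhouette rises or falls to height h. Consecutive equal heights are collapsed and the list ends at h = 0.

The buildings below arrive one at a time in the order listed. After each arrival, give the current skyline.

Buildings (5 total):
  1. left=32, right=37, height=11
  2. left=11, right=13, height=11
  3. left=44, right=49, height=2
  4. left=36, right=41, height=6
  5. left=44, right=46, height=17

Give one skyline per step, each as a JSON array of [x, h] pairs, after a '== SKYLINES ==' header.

== SKYLINES ==
[[32,11],[37,0]]
[[11,11],[13,0],[32,11],[37,0]]
[[11,11],[13,0],[32,11],[37,0],[44,2],[49,0]]
[[11,11],[13,0],[32,11],[37,6],[41,0],[44,2],[49,0]]
[[11,11],[13,0],[32,11],[37,6],[41,0],[44,17],[46,2],[49,0]]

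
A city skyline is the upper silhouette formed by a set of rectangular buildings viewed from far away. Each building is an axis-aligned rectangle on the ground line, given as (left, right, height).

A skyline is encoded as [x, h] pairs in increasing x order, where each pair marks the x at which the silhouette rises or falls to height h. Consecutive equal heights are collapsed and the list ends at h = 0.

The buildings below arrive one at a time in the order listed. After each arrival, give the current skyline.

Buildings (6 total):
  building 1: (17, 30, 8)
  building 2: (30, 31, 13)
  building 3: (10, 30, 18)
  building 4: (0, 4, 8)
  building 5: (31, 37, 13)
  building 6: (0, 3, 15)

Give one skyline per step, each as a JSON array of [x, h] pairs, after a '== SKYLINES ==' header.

== SKYLINES ==
[[17,8],[30,0]]
[[17,8],[30,13],[31,0]]
[[10,18],[30,13],[31,0]]
[[0,8],[4,0],[10,18],[30,13],[31,0]]
[[0,8],[4,0],[10,18],[30,13],[37,0]]
[[0,15],[3,8],[4,0],[10,18],[30,13],[37,0]]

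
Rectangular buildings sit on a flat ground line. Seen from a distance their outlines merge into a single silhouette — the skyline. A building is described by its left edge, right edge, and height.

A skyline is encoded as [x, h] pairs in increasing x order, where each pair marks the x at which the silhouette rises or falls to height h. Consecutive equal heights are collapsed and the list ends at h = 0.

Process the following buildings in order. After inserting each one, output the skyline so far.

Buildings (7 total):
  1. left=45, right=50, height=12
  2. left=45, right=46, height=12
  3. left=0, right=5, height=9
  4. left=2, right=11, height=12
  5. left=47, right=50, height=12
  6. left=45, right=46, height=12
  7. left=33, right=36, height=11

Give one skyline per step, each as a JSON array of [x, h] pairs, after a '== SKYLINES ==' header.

== SKYLINES ==
[[45,12],[50,0]]
[[45,12],[50,0]]
[[0,9],[5,0],[45,12],[50,0]]
[[0,9],[2,12],[11,0],[45,12],[50,0]]
[[0,9],[2,12],[11,0],[45,12],[50,0]]
[[0,9],[2,12],[11,0],[45,12],[50,0]]
[[0,9],[2,12],[11,0],[33,11],[36,0],[45,12],[50,0]]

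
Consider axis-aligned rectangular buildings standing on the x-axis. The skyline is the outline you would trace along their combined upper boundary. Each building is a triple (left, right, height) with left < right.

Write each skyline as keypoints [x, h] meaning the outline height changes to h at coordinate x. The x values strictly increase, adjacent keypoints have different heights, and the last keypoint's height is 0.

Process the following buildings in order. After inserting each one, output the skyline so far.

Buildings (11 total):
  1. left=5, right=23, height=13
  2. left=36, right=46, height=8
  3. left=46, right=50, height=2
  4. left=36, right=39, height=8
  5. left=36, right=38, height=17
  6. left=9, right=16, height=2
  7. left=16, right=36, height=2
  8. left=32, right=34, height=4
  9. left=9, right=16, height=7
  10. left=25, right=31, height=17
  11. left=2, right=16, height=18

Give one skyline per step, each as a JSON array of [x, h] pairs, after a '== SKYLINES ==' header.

== SKYLINES ==
[[5,13],[23,0]]
[[5,13],[23,0],[36,8],[46,0]]
[[5,13],[23,0],[36,8],[46,2],[50,0]]
[[5,13],[23,0],[36,8],[46,2],[50,0]]
[[5,13],[23,0],[36,17],[38,8],[46,2],[50,0]]
[[5,13],[23,0],[36,17],[38,8],[46,2],[50,0]]
[[5,13],[23,2],[36,17],[38,8],[46,2],[50,0]]
[[5,13],[23,2],[32,4],[34,2],[36,17],[38,8],[46,2],[50,0]]
[[5,13],[23,2],[32,4],[34,2],[36,17],[38,8],[46,2],[50,0]]
[[5,13],[23,2],[25,17],[31,2],[32,4],[34,2],[36,17],[38,8],[46,2],[50,0]]
[[2,18],[16,13],[23,2],[25,17],[31,2],[32,4],[34,2],[36,17],[38,8],[46,2],[50,0]]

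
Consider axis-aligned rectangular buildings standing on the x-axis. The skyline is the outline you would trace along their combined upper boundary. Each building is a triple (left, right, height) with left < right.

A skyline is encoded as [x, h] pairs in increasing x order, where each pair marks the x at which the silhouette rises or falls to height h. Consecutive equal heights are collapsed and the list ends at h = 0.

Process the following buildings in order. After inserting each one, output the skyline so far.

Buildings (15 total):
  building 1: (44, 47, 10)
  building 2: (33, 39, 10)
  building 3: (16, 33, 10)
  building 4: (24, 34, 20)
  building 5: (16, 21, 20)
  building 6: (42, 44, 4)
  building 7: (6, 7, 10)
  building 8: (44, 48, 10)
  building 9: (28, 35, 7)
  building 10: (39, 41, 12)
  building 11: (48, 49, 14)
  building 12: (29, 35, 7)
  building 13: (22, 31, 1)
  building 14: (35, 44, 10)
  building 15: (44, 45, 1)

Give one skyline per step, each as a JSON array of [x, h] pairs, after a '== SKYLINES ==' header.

== SKYLINES ==
[[44,10],[47,0]]
[[33,10],[39,0],[44,10],[47,0]]
[[16,10],[39,0],[44,10],[47,0]]
[[16,10],[24,20],[34,10],[39,0],[44,10],[47,0]]
[[16,20],[21,10],[24,20],[34,10],[39,0],[44,10],[47,0]]
[[16,20],[21,10],[24,20],[34,10],[39,0],[42,4],[44,10],[47,0]]
[[6,10],[7,0],[16,20],[21,10],[24,20],[34,10],[39,0],[42,4],[44,10],[47,0]]
[[6,10],[7,0],[16,20],[21,10],[24,20],[34,10],[39,0],[42,4],[44,10],[48,0]]
[[6,10],[7,0],[16,20],[21,10],[24,20],[34,10],[39,0],[42,4],[44,10],[48,0]]
[[6,10],[7,0],[16,20],[21,10],[24,20],[34,10],[39,12],[41,0],[42,4],[44,10],[48,0]]
[[6,10],[7,0],[16,20],[21,10],[24,20],[34,10],[39,12],[41,0],[42,4],[44,10],[48,14],[49,0]]
[[6,10],[7,0],[16,20],[21,10],[24,20],[34,10],[39,12],[41,0],[42,4],[44,10],[48,14],[49,0]]
[[6,10],[7,0],[16,20],[21,10],[24,20],[34,10],[39,12],[41,0],[42,4],[44,10],[48,14],[49,0]]
[[6,10],[7,0],[16,20],[21,10],[24,20],[34,10],[39,12],[41,10],[48,14],[49,0]]
[[6,10],[7,0],[16,20],[21,10],[24,20],[34,10],[39,12],[41,10],[48,14],[49,0]]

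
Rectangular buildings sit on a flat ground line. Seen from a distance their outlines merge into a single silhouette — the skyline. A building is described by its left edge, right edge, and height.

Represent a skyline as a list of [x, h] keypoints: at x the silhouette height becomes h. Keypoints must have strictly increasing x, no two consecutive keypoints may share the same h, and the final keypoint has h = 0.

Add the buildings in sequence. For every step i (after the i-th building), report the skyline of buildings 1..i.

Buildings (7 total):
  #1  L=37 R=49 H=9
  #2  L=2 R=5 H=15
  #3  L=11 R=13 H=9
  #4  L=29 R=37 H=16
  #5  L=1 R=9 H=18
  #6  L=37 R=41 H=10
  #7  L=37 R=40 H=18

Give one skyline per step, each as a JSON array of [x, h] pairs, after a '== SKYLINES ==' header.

== SKYLINES ==
[[37,9],[49,0]]
[[2,15],[5,0],[37,9],[49,0]]
[[2,15],[5,0],[11,9],[13,0],[37,9],[49,0]]
[[2,15],[5,0],[11,9],[13,0],[29,16],[37,9],[49,0]]
[[1,18],[9,0],[11,9],[13,0],[29,16],[37,9],[49,0]]
[[1,18],[9,0],[11,9],[13,0],[29,16],[37,10],[41,9],[49,0]]
[[1,18],[9,0],[11,9],[13,0],[29,16],[37,18],[40,10],[41,9],[49,0]]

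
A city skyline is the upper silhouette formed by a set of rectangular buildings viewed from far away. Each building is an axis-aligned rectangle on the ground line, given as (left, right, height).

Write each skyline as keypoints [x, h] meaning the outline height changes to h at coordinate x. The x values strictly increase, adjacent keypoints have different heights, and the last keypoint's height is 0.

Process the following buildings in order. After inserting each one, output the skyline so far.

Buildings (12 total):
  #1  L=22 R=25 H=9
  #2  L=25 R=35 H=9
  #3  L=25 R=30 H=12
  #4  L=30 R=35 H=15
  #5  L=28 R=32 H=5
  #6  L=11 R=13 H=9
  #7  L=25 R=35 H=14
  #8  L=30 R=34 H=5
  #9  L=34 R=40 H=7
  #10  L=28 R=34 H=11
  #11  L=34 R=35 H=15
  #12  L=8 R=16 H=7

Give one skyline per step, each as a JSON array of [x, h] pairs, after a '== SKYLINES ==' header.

== SKYLINES ==
[[22,9],[25,0]]
[[22,9],[35,0]]
[[22,9],[25,12],[30,9],[35,0]]
[[22,9],[25,12],[30,15],[35,0]]
[[22,9],[25,12],[30,15],[35,0]]
[[11,9],[13,0],[22,9],[25,12],[30,15],[35,0]]
[[11,9],[13,0],[22,9],[25,14],[30,15],[35,0]]
[[11,9],[13,0],[22,9],[25,14],[30,15],[35,0]]
[[11,9],[13,0],[22,9],[25,14],[30,15],[35,7],[40,0]]
[[11,9],[13,0],[22,9],[25,14],[30,15],[35,7],[40,0]]
[[11,9],[13,0],[22,9],[25,14],[30,15],[35,7],[40,0]]
[[8,7],[11,9],[13,7],[16,0],[22,9],[25,14],[30,15],[35,7],[40,0]]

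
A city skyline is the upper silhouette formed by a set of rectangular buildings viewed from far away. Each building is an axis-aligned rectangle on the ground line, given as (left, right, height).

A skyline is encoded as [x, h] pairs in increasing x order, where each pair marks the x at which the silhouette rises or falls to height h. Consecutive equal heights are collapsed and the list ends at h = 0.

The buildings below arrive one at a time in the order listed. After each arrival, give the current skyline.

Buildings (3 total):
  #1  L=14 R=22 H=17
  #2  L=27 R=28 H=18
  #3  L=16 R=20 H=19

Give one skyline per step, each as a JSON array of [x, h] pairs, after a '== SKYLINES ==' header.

== SKYLINES ==
[[14,17],[22,0]]
[[14,17],[22,0],[27,18],[28,0]]
[[14,17],[16,19],[20,17],[22,0],[27,18],[28,0]]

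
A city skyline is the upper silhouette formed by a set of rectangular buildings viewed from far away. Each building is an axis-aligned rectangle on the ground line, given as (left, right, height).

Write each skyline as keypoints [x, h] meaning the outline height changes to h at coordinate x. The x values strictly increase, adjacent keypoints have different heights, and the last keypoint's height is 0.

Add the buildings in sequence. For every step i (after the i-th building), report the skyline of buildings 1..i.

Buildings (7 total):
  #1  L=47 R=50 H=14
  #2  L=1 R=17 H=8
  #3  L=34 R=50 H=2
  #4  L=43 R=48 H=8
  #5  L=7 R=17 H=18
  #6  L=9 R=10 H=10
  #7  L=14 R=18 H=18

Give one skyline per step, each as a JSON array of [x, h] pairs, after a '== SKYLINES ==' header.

== SKYLINES ==
[[47,14],[50,0]]
[[1,8],[17,0],[47,14],[50,0]]
[[1,8],[17,0],[34,2],[47,14],[50,0]]
[[1,8],[17,0],[34,2],[43,8],[47,14],[50,0]]
[[1,8],[7,18],[17,0],[34,2],[43,8],[47,14],[50,0]]
[[1,8],[7,18],[17,0],[34,2],[43,8],[47,14],[50,0]]
[[1,8],[7,18],[18,0],[34,2],[43,8],[47,14],[50,0]]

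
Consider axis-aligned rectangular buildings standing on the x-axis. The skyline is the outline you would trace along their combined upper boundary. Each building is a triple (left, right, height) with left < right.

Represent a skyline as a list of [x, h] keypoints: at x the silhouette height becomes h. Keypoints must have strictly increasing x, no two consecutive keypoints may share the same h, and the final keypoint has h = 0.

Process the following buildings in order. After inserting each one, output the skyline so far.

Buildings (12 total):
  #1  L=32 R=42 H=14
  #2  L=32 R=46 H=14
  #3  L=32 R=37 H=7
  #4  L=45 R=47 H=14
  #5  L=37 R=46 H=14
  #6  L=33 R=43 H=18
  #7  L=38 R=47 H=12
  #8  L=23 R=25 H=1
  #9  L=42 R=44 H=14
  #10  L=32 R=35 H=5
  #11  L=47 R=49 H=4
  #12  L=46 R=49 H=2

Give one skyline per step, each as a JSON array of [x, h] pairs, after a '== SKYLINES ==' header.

== SKYLINES ==
[[32,14],[42,0]]
[[32,14],[46,0]]
[[32,14],[46,0]]
[[32,14],[47,0]]
[[32,14],[47,0]]
[[32,14],[33,18],[43,14],[47,0]]
[[32,14],[33,18],[43,14],[47,0]]
[[23,1],[25,0],[32,14],[33,18],[43,14],[47,0]]
[[23,1],[25,0],[32,14],[33,18],[43,14],[47,0]]
[[23,1],[25,0],[32,14],[33,18],[43,14],[47,0]]
[[23,1],[25,0],[32,14],[33,18],[43,14],[47,4],[49,0]]
[[23,1],[25,0],[32,14],[33,18],[43,14],[47,4],[49,0]]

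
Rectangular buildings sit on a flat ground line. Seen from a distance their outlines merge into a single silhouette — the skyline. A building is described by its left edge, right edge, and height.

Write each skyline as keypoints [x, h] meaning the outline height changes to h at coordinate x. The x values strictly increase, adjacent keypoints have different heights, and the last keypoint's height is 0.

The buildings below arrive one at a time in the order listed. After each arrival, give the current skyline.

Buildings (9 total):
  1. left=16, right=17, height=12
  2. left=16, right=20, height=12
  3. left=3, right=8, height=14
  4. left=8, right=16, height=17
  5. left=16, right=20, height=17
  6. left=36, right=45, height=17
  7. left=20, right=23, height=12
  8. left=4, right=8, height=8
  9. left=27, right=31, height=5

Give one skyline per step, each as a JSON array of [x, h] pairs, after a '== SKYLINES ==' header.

== SKYLINES ==
[[16,12],[17,0]]
[[16,12],[20,0]]
[[3,14],[8,0],[16,12],[20,0]]
[[3,14],[8,17],[16,12],[20,0]]
[[3,14],[8,17],[20,0]]
[[3,14],[8,17],[20,0],[36,17],[45,0]]
[[3,14],[8,17],[20,12],[23,0],[36,17],[45,0]]
[[3,14],[8,17],[20,12],[23,0],[36,17],[45,0]]
[[3,14],[8,17],[20,12],[23,0],[27,5],[31,0],[36,17],[45,0]]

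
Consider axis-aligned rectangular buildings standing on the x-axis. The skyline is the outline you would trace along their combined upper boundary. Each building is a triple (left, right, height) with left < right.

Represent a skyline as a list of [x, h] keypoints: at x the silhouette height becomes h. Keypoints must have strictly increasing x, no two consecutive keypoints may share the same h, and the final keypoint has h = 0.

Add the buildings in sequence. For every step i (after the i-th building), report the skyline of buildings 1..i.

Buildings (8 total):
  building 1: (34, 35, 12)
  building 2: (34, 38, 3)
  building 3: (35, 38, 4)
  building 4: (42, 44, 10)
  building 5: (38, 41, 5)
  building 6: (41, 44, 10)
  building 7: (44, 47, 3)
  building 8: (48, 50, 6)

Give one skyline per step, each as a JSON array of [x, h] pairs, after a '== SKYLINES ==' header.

== SKYLINES ==
[[34,12],[35,0]]
[[34,12],[35,3],[38,0]]
[[34,12],[35,4],[38,0]]
[[34,12],[35,4],[38,0],[42,10],[44,0]]
[[34,12],[35,4],[38,5],[41,0],[42,10],[44,0]]
[[34,12],[35,4],[38,5],[41,10],[44,0]]
[[34,12],[35,4],[38,5],[41,10],[44,3],[47,0]]
[[34,12],[35,4],[38,5],[41,10],[44,3],[47,0],[48,6],[50,0]]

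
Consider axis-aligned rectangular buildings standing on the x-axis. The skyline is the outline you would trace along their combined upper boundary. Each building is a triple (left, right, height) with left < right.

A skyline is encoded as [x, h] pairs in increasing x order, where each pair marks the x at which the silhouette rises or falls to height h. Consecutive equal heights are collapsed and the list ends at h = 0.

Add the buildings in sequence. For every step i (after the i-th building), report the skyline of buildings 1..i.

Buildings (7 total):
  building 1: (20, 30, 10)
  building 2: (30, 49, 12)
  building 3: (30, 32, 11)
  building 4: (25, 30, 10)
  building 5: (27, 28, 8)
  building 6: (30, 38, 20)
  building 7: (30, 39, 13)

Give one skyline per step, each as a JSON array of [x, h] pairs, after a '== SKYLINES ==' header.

== SKYLINES ==
[[20,10],[30,0]]
[[20,10],[30,12],[49,0]]
[[20,10],[30,12],[49,0]]
[[20,10],[30,12],[49,0]]
[[20,10],[30,12],[49,0]]
[[20,10],[30,20],[38,12],[49,0]]
[[20,10],[30,20],[38,13],[39,12],[49,0]]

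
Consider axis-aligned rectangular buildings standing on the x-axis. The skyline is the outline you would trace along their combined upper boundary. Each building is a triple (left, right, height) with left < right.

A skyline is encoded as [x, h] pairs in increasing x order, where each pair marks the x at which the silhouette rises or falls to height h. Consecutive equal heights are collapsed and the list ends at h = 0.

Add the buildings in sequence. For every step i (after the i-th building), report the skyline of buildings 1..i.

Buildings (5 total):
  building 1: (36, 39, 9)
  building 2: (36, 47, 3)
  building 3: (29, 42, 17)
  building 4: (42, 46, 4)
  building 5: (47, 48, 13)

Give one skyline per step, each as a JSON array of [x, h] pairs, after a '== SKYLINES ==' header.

== SKYLINES ==
[[36,9],[39,0]]
[[36,9],[39,3],[47,0]]
[[29,17],[42,3],[47,0]]
[[29,17],[42,4],[46,3],[47,0]]
[[29,17],[42,4],[46,3],[47,13],[48,0]]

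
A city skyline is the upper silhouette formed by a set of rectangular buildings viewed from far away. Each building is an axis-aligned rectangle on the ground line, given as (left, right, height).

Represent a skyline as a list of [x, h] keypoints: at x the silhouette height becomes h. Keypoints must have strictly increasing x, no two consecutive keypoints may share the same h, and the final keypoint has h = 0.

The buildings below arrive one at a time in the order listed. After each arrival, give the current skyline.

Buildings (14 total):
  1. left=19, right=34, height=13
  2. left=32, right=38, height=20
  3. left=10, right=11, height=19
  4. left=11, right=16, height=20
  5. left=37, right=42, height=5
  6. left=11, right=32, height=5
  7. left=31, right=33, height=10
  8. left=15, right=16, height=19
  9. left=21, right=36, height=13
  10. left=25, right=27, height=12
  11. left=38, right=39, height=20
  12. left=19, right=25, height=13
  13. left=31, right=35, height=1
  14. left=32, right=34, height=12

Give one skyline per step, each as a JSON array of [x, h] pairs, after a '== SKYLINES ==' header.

== SKYLINES ==
[[19,13],[34,0]]
[[19,13],[32,20],[38,0]]
[[10,19],[11,0],[19,13],[32,20],[38,0]]
[[10,19],[11,20],[16,0],[19,13],[32,20],[38,0]]
[[10,19],[11,20],[16,0],[19,13],[32,20],[38,5],[42,0]]
[[10,19],[11,20],[16,5],[19,13],[32,20],[38,5],[42,0]]
[[10,19],[11,20],[16,5],[19,13],[32,20],[38,5],[42,0]]
[[10,19],[11,20],[16,5],[19,13],[32,20],[38,5],[42,0]]
[[10,19],[11,20],[16,5],[19,13],[32,20],[38,5],[42,0]]
[[10,19],[11,20],[16,5],[19,13],[32,20],[38,5],[42,0]]
[[10,19],[11,20],[16,5],[19,13],[32,20],[39,5],[42,0]]
[[10,19],[11,20],[16,5],[19,13],[32,20],[39,5],[42,0]]
[[10,19],[11,20],[16,5],[19,13],[32,20],[39,5],[42,0]]
[[10,19],[11,20],[16,5],[19,13],[32,20],[39,5],[42,0]]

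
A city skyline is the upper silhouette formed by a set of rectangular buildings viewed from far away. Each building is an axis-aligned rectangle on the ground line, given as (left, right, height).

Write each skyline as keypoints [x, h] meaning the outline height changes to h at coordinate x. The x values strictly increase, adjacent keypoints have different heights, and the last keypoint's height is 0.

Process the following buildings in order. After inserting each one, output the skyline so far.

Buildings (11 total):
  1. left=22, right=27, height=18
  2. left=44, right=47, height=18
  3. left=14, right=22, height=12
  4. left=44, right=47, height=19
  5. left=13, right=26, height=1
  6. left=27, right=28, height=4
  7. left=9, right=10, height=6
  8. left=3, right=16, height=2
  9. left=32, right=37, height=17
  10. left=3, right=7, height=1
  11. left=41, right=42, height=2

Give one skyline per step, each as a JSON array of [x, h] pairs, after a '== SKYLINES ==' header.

== SKYLINES ==
[[22,18],[27,0]]
[[22,18],[27,0],[44,18],[47,0]]
[[14,12],[22,18],[27,0],[44,18],[47,0]]
[[14,12],[22,18],[27,0],[44,19],[47,0]]
[[13,1],[14,12],[22,18],[27,0],[44,19],[47,0]]
[[13,1],[14,12],[22,18],[27,4],[28,0],[44,19],[47,0]]
[[9,6],[10,0],[13,1],[14,12],[22,18],[27,4],[28,0],[44,19],[47,0]]
[[3,2],[9,6],[10,2],[14,12],[22,18],[27,4],[28,0],[44,19],[47,0]]
[[3,2],[9,6],[10,2],[14,12],[22,18],[27,4],[28,0],[32,17],[37,0],[44,19],[47,0]]
[[3,2],[9,6],[10,2],[14,12],[22,18],[27,4],[28,0],[32,17],[37,0],[44,19],[47,0]]
[[3,2],[9,6],[10,2],[14,12],[22,18],[27,4],[28,0],[32,17],[37,0],[41,2],[42,0],[44,19],[47,0]]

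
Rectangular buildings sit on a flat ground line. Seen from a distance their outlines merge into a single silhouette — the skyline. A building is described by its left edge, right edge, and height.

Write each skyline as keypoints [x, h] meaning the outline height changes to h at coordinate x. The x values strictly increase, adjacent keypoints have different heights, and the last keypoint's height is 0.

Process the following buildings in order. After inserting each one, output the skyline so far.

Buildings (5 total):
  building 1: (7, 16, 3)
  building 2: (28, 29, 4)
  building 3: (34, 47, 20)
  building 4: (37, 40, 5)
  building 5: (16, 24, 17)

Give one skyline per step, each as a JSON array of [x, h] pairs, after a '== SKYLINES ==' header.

== SKYLINES ==
[[7,3],[16,0]]
[[7,3],[16,0],[28,4],[29,0]]
[[7,3],[16,0],[28,4],[29,0],[34,20],[47,0]]
[[7,3],[16,0],[28,4],[29,0],[34,20],[47,0]]
[[7,3],[16,17],[24,0],[28,4],[29,0],[34,20],[47,0]]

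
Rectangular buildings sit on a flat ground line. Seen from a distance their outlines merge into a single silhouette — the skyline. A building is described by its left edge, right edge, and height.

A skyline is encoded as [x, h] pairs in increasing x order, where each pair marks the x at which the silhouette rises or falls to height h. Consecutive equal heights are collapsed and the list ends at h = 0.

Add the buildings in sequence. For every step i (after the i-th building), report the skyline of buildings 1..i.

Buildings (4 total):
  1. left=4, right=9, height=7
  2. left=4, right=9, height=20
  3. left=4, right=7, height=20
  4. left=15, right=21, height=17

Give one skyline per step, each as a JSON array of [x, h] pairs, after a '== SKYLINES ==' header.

== SKYLINES ==
[[4,7],[9,0]]
[[4,20],[9,0]]
[[4,20],[9,0]]
[[4,20],[9,0],[15,17],[21,0]]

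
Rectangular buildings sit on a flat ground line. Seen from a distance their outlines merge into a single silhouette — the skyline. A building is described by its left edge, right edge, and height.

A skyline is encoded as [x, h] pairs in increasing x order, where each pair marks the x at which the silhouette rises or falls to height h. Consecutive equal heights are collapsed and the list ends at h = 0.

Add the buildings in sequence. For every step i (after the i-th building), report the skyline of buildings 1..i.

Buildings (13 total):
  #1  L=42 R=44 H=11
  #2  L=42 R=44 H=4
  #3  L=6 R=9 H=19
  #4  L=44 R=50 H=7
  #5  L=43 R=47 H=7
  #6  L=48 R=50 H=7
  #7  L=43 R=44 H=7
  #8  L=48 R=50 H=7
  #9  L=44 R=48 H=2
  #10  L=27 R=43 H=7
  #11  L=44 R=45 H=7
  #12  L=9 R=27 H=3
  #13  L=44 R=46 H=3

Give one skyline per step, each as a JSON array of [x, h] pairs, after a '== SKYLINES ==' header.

== SKYLINES ==
[[42,11],[44,0]]
[[42,11],[44,0]]
[[6,19],[9,0],[42,11],[44,0]]
[[6,19],[9,0],[42,11],[44,7],[50,0]]
[[6,19],[9,0],[42,11],[44,7],[50,0]]
[[6,19],[9,0],[42,11],[44,7],[50,0]]
[[6,19],[9,0],[42,11],[44,7],[50,0]]
[[6,19],[9,0],[42,11],[44,7],[50,0]]
[[6,19],[9,0],[42,11],[44,7],[50,0]]
[[6,19],[9,0],[27,7],[42,11],[44,7],[50,0]]
[[6,19],[9,0],[27,7],[42,11],[44,7],[50,0]]
[[6,19],[9,3],[27,7],[42,11],[44,7],[50,0]]
[[6,19],[9,3],[27,7],[42,11],[44,7],[50,0]]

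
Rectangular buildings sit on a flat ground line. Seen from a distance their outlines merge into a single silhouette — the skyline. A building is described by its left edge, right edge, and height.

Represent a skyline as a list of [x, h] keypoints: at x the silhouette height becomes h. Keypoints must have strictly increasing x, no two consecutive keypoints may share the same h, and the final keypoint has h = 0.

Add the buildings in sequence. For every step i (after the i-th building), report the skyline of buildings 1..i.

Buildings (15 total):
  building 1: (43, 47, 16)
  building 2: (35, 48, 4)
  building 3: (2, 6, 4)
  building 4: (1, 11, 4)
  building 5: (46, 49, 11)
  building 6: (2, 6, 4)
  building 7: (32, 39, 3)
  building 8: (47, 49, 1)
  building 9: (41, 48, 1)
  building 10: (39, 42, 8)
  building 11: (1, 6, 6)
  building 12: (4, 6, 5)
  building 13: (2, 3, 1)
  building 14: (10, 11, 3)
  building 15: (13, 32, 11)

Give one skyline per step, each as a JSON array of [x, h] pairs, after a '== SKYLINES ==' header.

== SKYLINES ==
[[43,16],[47,0]]
[[35,4],[43,16],[47,4],[48,0]]
[[2,4],[6,0],[35,4],[43,16],[47,4],[48,0]]
[[1,4],[11,0],[35,4],[43,16],[47,4],[48,0]]
[[1,4],[11,0],[35,4],[43,16],[47,11],[49,0]]
[[1,4],[11,0],[35,4],[43,16],[47,11],[49,0]]
[[1,4],[11,0],[32,3],[35,4],[43,16],[47,11],[49,0]]
[[1,4],[11,0],[32,3],[35,4],[43,16],[47,11],[49,0]]
[[1,4],[11,0],[32,3],[35,4],[43,16],[47,11],[49,0]]
[[1,4],[11,0],[32,3],[35,4],[39,8],[42,4],[43,16],[47,11],[49,0]]
[[1,6],[6,4],[11,0],[32,3],[35,4],[39,8],[42,4],[43,16],[47,11],[49,0]]
[[1,6],[6,4],[11,0],[32,3],[35,4],[39,8],[42,4],[43,16],[47,11],[49,0]]
[[1,6],[6,4],[11,0],[32,3],[35,4],[39,8],[42,4],[43,16],[47,11],[49,0]]
[[1,6],[6,4],[11,0],[32,3],[35,4],[39,8],[42,4],[43,16],[47,11],[49,0]]
[[1,6],[6,4],[11,0],[13,11],[32,3],[35,4],[39,8],[42,4],[43,16],[47,11],[49,0]]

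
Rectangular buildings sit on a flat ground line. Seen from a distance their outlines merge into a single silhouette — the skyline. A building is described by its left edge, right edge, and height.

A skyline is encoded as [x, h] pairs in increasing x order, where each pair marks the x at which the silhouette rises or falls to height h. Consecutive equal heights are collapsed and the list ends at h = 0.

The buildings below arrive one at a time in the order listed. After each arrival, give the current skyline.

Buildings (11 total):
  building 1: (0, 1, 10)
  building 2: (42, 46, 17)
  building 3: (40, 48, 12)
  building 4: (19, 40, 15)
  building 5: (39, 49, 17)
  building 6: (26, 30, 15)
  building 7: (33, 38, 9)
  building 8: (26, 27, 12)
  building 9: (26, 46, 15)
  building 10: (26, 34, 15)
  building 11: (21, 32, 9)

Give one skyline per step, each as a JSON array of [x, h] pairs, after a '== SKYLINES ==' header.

== SKYLINES ==
[[0,10],[1,0]]
[[0,10],[1,0],[42,17],[46,0]]
[[0,10],[1,0],[40,12],[42,17],[46,12],[48,0]]
[[0,10],[1,0],[19,15],[40,12],[42,17],[46,12],[48,0]]
[[0,10],[1,0],[19,15],[39,17],[49,0]]
[[0,10],[1,0],[19,15],[39,17],[49,0]]
[[0,10],[1,0],[19,15],[39,17],[49,0]]
[[0,10],[1,0],[19,15],[39,17],[49,0]]
[[0,10],[1,0],[19,15],[39,17],[49,0]]
[[0,10],[1,0],[19,15],[39,17],[49,0]]
[[0,10],[1,0],[19,15],[39,17],[49,0]]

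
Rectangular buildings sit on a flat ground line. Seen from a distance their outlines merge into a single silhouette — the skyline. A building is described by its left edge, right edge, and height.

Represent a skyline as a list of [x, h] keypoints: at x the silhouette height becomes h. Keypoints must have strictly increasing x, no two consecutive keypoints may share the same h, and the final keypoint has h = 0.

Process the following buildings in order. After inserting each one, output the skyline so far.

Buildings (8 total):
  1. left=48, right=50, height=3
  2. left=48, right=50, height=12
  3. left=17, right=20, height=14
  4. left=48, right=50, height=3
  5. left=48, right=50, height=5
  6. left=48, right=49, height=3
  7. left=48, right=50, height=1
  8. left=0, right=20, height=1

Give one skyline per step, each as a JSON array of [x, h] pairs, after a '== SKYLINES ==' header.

== SKYLINES ==
[[48,3],[50,0]]
[[48,12],[50,0]]
[[17,14],[20,0],[48,12],[50,0]]
[[17,14],[20,0],[48,12],[50,0]]
[[17,14],[20,0],[48,12],[50,0]]
[[17,14],[20,0],[48,12],[50,0]]
[[17,14],[20,0],[48,12],[50,0]]
[[0,1],[17,14],[20,0],[48,12],[50,0]]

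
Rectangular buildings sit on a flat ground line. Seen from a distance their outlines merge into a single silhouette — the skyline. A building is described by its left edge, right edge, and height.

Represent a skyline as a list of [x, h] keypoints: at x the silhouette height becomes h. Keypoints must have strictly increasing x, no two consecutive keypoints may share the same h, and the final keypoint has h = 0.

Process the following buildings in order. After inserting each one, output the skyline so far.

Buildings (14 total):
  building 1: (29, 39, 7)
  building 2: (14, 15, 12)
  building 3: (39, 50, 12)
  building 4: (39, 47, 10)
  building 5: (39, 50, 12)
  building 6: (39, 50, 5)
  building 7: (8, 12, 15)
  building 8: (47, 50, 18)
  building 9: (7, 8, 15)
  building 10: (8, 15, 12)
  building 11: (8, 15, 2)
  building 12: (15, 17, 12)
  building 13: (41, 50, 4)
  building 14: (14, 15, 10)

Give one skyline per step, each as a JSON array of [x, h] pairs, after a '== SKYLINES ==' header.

== SKYLINES ==
[[29,7],[39,0]]
[[14,12],[15,0],[29,7],[39,0]]
[[14,12],[15,0],[29,7],[39,12],[50,0]]
[[14,12],[15,0],[29,7],[39,12],[50,0]]
[[14,12],[15,0],[29,7],[39,12],[50,0]]
[[14,12],[15,0],[29,7],[39,12],[50,0]]
[[8,15],[12,0],[14,12],[15,0],[29,7],[39,12],[50,0]]
[[8,15],[12,0],[14,12],[15,0],[29,7],[39,12],[47,18],[50,0]]
[[7,15],[12,0],[14,12],[15,0],[29,7],[39,12],[47,18],[50,0]]
[[7,15],[12,12],[15,0],[29,7],[39,12],[47,18],[50,0]]
[[7,15],[12,12],[15,0],[29,7],[39,12],[47,18],[50,0]]
[[7,15],[12,12],[17,0],[29,7],[39,12],[47,18],[50,0]]
[[7,15],[12,12],[17,0],[29,7],[39,12],[47,18],[50,0]]
[[7,15],[12,12],[17,0],[29,7],[39,12],[47,18],[50,0]]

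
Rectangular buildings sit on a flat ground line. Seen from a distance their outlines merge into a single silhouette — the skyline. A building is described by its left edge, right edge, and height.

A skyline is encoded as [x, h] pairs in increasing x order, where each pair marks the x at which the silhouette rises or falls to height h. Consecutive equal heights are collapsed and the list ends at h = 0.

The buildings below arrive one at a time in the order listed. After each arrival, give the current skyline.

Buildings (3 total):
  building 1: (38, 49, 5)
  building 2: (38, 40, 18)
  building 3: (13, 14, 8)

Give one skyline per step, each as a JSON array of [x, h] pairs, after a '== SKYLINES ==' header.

== SKYLINES ==
[[38,5],[49,0]]
[[38,18],[40,5],[49,0]]
[[13,8],[14,0],[38,18],[40,5],[49,0]]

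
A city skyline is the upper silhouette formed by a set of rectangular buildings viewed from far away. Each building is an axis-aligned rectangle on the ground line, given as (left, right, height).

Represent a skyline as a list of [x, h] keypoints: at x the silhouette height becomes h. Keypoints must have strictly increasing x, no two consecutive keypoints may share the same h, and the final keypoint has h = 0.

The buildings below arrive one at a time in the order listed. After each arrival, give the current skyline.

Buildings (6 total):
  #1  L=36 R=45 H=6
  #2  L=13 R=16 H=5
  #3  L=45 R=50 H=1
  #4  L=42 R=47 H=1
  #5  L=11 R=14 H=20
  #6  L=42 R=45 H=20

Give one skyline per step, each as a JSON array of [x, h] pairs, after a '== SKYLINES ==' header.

== SKYLINES ==
[[36,6],[45,0]]
[[13,5],[16,0],[36,6],[45,0]]
[[13,5],[16,0],[36,6],[45,1],[50,0]]
[[13,5],[16,0],[36,6],[45,1],[50,0]]
[[11,20],[14,5],[16,0],[36,6],[45,1],[50,0]]
[[11,20],[14,5],[16,0],[36,6],[42,20],[45,1],[50,0]]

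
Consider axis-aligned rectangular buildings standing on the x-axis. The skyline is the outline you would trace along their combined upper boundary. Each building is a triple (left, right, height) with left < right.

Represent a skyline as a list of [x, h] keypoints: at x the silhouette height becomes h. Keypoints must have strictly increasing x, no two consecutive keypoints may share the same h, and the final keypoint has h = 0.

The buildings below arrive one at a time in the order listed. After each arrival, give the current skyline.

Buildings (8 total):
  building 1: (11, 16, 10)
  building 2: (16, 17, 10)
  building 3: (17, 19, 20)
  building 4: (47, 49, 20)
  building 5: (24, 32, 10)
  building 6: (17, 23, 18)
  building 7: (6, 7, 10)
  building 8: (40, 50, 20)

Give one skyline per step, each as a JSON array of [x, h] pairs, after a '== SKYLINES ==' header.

== SKYLINES ==
[[11,10],[16,0]]
[[11,10],[17,0]]
[[11,10],[17,20],[19,0]]
[[11,10],[17,20],[19,0],[47,20],[49,0]]
[[11,10],[17,20],[19,0],[24,10],[32,0],[47,20],[49,0]]
[[11,10],[17,20],[19,18],[23,0],[24,10],[32,0],[47,20],[49,0]]
[[6,10],[7,0],[11,10],[17,20],[19,18],[23,0],[24,10],[32,0],[47,20],[49,0]]
[[6,10],[7,0],[11,10],[17,20],[19,18],[23,0],[24,10],[32,0],[40,20],[50,0]]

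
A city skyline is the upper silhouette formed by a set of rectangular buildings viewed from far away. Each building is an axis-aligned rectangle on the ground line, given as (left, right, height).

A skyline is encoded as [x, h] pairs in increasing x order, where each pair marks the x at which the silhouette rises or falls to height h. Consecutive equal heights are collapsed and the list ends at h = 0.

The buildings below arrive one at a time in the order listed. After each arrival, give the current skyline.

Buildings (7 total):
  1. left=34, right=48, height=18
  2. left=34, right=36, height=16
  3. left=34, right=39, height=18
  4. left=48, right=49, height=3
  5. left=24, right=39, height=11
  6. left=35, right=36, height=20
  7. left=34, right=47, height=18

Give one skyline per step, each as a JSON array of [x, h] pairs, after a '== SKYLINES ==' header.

== SKYLINES ==
[[34,18],[48,0]]
[[34,18],[48,0]]
[[34,18],[48,0]]
[[34,18],[48,3],[49,0]]
[[24,11],[34,18],[48,3],[49,0]]
[[24,11],[34,18],[35,20],[36,18],[48,3],[49,0]]
[[24,11],[34,18],[35,20],[36,18],[48,3],[49,0]]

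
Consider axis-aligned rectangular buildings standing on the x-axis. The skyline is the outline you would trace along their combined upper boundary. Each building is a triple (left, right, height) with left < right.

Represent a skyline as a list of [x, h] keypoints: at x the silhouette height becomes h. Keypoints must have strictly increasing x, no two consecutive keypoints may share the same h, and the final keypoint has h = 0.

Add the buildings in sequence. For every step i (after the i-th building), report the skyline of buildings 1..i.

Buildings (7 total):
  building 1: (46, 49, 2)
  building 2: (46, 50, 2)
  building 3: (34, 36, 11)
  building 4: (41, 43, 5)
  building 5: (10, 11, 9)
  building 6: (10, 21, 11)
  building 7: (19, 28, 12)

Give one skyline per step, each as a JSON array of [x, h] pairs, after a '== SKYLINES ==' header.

== SKYLINES ==
[[46,2],[49,0]]
[[46,2],[50,0]]
[[34,11],[36,0],[46,2],[50,0]]
[[34,11],[36,0],[41,5],[43,0],[46,2],[50,0]]
[[10,9],[11,0],[34,11],[36,0],[41,5],[43,0],[46,2],[50,0]]
[[10,11],[21,0],[34,11],[36,0],[41,5],[43,0],[46,2],[50,0]]
[[10,11],[19,12],[28,0],[34,11],[36,0],[41,5],[43,0],[46,2],[50,0]]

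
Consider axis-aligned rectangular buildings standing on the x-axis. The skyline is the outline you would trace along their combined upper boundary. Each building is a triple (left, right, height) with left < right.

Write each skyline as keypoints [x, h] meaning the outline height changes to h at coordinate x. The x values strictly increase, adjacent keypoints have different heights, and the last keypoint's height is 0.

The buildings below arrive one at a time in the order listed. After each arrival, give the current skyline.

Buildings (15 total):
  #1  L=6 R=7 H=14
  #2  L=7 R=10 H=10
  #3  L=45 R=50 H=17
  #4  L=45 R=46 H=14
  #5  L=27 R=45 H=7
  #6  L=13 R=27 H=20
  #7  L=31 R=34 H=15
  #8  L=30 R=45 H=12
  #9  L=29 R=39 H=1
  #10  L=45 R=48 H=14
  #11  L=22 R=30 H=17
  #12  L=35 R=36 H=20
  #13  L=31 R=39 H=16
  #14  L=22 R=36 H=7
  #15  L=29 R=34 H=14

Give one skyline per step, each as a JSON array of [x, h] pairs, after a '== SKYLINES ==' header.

== SKYLINES ==
[[6,14],[7,0]]
[[6,14],[7,10],[10,0]]
[[6,14],[7,10],[10,0],[45,17],[50,0]]
[[6,14],[7,10],[10,0],[45,17],[50,0]]
[[6,14],[7,10],[10,0],[27,7],[45,17],[50,0]]
[[6,14],[7,10],[10,0],[13,20],[27,7],[45,17],[50,0]]
[[6,14],[7,10],[10,0],[13,20],[27,7],[31,15],[34,7],[45,17],[50,0]]
[[6,14],[7,10],[10,0],[13,20],[27,7],[30,12],[31,15],[34,12],[45,17],[50,0]]
[[6,14],[7,10],[10,0],[13,20],[27,7],[30,12],[31,15],[34,12],[45,17],[50,0]]
[[6,14],[7,10],[10,0],[13,20],[27,7],[30,12],[31,15],[34,12],[45,17],[50,0]]
[[6,14],[7,10],[10,0],[13,20],[27,17],[30,12],[31,15],[34,12],[45,17],[50,0]]
[[6,14],[7,10],[10,0],[13,20],[27,17],[30,12],[31,15],[34,12],[35,20],[36,12],[45,17],[50,0]]
[[6,14],[7,10],[10,0],[13,20],[27,17],[30,12],[31,16],[35,20],[36,16],[39,12],[45,17],[50,0]]
[[6,14],[7,10],[10,0],[13,20],[27,17],[30,12],[31,16],[35,20],[36,16],[39,12],[45,17],[50,0]]
[[6,14],[7,10],[10,0],[13,20],[27,17],[30,14],[31,16],[35,20],[36,16],[39,12],[45,17],[50,0]]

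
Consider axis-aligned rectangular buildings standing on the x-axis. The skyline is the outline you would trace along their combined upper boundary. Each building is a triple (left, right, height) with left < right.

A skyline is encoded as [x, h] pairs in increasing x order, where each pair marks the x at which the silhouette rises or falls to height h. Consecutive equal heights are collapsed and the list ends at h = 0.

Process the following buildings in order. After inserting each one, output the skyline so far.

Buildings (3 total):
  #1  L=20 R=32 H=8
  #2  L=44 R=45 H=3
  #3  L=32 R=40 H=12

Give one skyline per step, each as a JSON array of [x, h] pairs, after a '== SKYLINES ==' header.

== SKYLINES ==
[[20,8],[32,0]]
[[20,8],[32,0],[44,3],[45,0]]
[[20,8],[32,12],[40,0],[44,3],[45,0]]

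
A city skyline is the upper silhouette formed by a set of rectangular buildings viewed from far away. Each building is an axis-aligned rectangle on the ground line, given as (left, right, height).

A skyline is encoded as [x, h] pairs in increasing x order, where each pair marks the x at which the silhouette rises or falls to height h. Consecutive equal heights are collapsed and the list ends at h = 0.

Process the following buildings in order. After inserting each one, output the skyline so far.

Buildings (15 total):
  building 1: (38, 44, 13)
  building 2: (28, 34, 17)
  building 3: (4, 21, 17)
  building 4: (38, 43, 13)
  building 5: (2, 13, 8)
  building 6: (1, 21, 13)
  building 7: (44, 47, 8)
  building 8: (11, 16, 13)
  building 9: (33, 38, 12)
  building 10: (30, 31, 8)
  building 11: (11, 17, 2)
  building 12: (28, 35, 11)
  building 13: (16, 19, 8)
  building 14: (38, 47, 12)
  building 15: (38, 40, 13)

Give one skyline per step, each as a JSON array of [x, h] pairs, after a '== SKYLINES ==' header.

== SKYLINES ==
[[38,13],[44,0]]
[[28,17],[34,0],[38,13],[44,0]]
[[4,17],[21,0],[28,17],[34,0],[38,13],[44,0]]
[[4,17],[21,0],[28,17],[34,0],[38,13],[44,0]]
[[2,8],[4,17],[21,0],[28,17],[34,0],[38,13],[44,0]]
[[1,13],[4,17],[21,0],[28,17],[34,0],[38,13],[44,0]]
[[1,13],[4,17],[21,0],[28,17],[34,0],[38,13],[44,8],[47,0]]
[[1,13],[4,17],[21,0],[28,17],[34,0],[38,13],[44,8],[47,0]]
[[1,13],[4,17],[21,0],[28,17],[34,12],[38,13],[44,8],[47,0]]
[[1,13],[4,17],[21,0],[28,17],[34,12],[38,13],[44,8],[47,0]]
[[1,13],[4,17],[21,0],[28,17],[34,12],[38,13],[44,8],[47,0]]
[[1,13],[4,17],[21,0],[28,17],[34,12],[38,13],[44,8],[47,0]]
[[1,13],[4,17],[21,0],[28,17],[34,12],[38,13],[44,8],[47,0]]
[[1,13],[4,17],[21,0],[28,17],[34,12],[38,13],[44,12],[47,0]]
[[1,13],[4,17],[21,0],[28,17],[34,12],[38,13],[44,12],[47,0]]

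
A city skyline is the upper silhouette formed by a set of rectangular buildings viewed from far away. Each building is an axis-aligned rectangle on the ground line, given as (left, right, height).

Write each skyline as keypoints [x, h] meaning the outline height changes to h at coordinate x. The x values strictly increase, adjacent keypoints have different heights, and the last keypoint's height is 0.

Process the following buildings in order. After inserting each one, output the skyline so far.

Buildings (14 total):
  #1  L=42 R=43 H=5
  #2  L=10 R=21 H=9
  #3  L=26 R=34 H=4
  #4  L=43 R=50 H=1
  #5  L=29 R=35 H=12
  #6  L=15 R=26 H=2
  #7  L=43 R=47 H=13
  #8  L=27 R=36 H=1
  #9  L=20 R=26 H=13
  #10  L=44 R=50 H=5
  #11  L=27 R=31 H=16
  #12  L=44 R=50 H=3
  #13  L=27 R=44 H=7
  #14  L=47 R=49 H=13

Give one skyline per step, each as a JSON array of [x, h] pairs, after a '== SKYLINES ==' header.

== SKYLINES ==
[[42,5],[43,0]]
[[10,9],[21,0],[42,5],[43,0]]
[[10,9],[21,0],[26,4],[34,0],[42,5],[43,0]]
[[10,9],[21,0],[26,4],[34,0],[42,5],[43,1],[50,0]]
[[10,9],[21,0],[26,4],[29,12],[35,0],[42,5],[43,1],[50,0]]
[[10,9],[21,2],[26,4],[29,12],[35,0],[42,5],[43,1],[50,0]]
[[10,9],[21,2],[26,4],[29,12],[35,0],[42,5],[43,13],[47,1],[50,0]]
[[10,9],[21,2],[26,4],[29,12],[35,1],[36,0],[42,5],[43,13],[47,1],[50,0]]
[[10,9],[20,13],[26,4],[29,12],[35,1],[36,0],[42,5],[43,13],[47,1],[50,0]]
[[10,9],[20,13],[26,4],[29,12],[35,1],[36,0],[42,5],[43,13],[47,5],[50,0]]
[[10,9],[20,13],[26,4],[27,16],[31,12],[35,1],[36,0],[42,5],[43,13],[47,5],[50,0]]
[[10,9],[20,13],[26,4],[27,16],[31,12],[35,1],[36,0],[42,5],[43,13],[47,5],[50,0]]
[[10,9],[20,13],[26,4],[27,16],[31,12],[35,7],[43,13],[47,5],[50,0]]
[[10,9],[20,13],[26,4],[27,16],[31,12],[35,7],[43,13],[49,5],[50,0]]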